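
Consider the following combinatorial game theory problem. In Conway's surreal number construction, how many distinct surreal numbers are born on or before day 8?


Day 0: {|} = 0 is born. Count = 1.
Day n: the number of surreal numbers born by day n is 2^(n+1) - 1.
By day 0: 2^1 - 1 = 1
By day 1: 2^2 - 1 = 3
By day 2: 2^3 - 1 = 7
By day 3: 2^4 - 1 = 15
By day 4: 2^5 - 1 = 31
By day 5: 2^6 - 1 = 63
By day 6: 2^7 - 1 = 127
By day 7: 2^8 - 1 = 255
By day 8: 2^9 - 1 = 511
By day 8: 511 surreal numbers.

511


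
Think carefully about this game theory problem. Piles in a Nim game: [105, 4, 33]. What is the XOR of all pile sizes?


We need the XOR (exclusive or) of all pile sizes.
After XOR-ing pile 1 (size 105): 0 XOR 105 = 105
After XOR-ing pile 2 (size 4): 105 XOR 4 = 109
After XOR-ing pile 3 (size 33): 109 XOR 33 = 76
The Nim-value of this position is 76.

76


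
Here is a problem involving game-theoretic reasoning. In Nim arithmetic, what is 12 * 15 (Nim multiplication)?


Nim multiplication is bilinear over XOR: (u XOR v) * w = (u*w) XOR (v*w).
So we split each operand into its bit components and XOR the pairwise Nim products.
12 = 4 + 8 (as XOR of powers of 2).
15 = 1 + 2 + 4 + 8 (as XOR of powers of 2).
Using the standard Nim-product table on single bits:
  2*2 = 3,   2*4 = 8,   2*8 = 12,
  4*4 = 6,   4*8 = 11,  8*8 = 13,
and  1*x = x (identity), k*l = l*k (commutative).
Pairwise Nim products:
  4 * 1 = 4
  4 * 2 = 8
  4 * 4 = 6
  4 * 8 = 11
  8 * 1 = 8
  8 * 2 = 12
  8 * 4 = 11
  8 * 8 = 13
XOR them: 4 XOR 8 XOR 6 XOR 11 XOR 8 XOR 12 XOR 11 XOR 13 = 3.
Result: 12 * 15 = 3 (in Nim).

3


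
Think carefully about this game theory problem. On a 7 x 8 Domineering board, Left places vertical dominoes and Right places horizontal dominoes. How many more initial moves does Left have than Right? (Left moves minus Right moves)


Board is 7 x 8 (rows x cols).
Left (vertical) placements: (rows-1) * cols = 6 * 8 = 48
Right (horizontal) placements: rows * (cols-1) = 7 * 7 = 49
Advantage = Left - Right = 48 - 49 = -1

-1


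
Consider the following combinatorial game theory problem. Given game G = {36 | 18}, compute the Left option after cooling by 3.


Original game: {36 | 18} (a switch {a | b} with a > b).
Cooling by t (for t below the temperature (a - b)/2 = 9) taxes each move by t: {a | b} cooled by t is {a - t | b + t}.
Cooling amount: t = 3
Cooled Left option: 36 - 3 = 33
Cooled Right option: 18 + 3 = 21
Cooled game: {33 | 21}
Left option = 33

33


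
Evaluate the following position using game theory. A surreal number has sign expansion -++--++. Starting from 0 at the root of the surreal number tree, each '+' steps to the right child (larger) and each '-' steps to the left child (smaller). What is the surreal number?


Sign expansion: -++--++
Rule: track bounds (lo, hi), initially (-inf, +inf). On '+', the current value becomes lo and we move to the simplest number in (value, hi): value + 1 if hi = +inf, otherwise the midpoint (value + hi)/2. On '-', the current value becomes hi and we move to value - 1 if lo = -inf, otherwise the midpoint (lo + value)/2.
Start at 0.
Step 1: sign = -, move left. Bounds: (-inf, 0). Value = -1
Step 2: sign = +, move right. Bounds: (-1, 0). Value = -1/2
Step 3: sign = +, move right. Bounds: (-1/2, 0). Value = -1/4
Step 4: sign = -, move left. Bounds: (-1/2, -1/4). Value = -3/8
Step 5: sign = -, move left. Bounds: (-1/2, -3/8). Value = -7/16
Step 6: sign = +, move right. Bounds: (-7/16, -3/8). Value = -13/32
Step 7: sign = +, move right. Bounds: (-13/32, -3/8). Value = -25/64
The surreal number with sign expansion -++--++ is -25/64.

-25/64


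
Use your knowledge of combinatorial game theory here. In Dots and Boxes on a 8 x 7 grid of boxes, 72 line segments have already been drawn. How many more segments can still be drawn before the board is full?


Grid: 8 x 7 boxes, i.e. 9 rows and 8 columns of dots.
Horizontal edges: (rows + 1) * cols = 9 * 7 = 63
Vertical edges: rows * (cols + 1) = 8 * 8 = 64
Total edges: 63 + 64 = 127
Edges drawn: 72
Remaining: 127 - 72 = 55

55


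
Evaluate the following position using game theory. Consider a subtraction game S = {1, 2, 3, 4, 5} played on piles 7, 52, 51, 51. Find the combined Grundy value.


Subtraction set: {1, 2, 3, 4, 5}
For this subtraction set, G(n) = n mod 6 (period = max + 1 = 6).
Pile 1 (size 7): G(7) = 7 mod 6 = 1
Pile 2 (size 52): G(52) = 52 mod 6 = 4
Pile 3 (size 51): G(51) = 51 mod 6 = 3
Pile 4 (size 51): G(51) = 51 mod 6 = 3
Total Grundy value = XOR of all: 1 XOR 4 XOR 3 XOR 3 = 5

5


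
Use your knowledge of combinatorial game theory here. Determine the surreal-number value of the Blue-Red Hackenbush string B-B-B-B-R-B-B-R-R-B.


Edges (from ground): B-B-B-B-R-B-B-R-R-B
By Berlekamp's sign-expansion rule, a Blue-Red Hackenbush stalk has the value of the surreal number whose sign sequence is the edge sequence with B -> + and R -> -.
Sign sequence: ++++-++--+
Trace the sign expansion in the surreal number tree, starting from 0:
Edge 1: B (sign +) -> bounds (0, +inf), value = 1
Edge 2: B (sign +) -> bounds (1, +inf), value = 2
Edge 3: B (sign +) -> bounds (2, +inf), value = 3
Edge 4: B (sign +) -> bounds (3, +inf), value = 4
Edge 5: R (sign -) -> bounds (3, 4), value = 7/2
Edge 6: B (sign +) -> bounds (7/2, 4), value = 15/4
Edge 7: B (sign +) -> bounds (15/4, 4), value = 31/8
Edge 8: R (sign -) -> bounds (15/4, 31/8), value = 61/16
Edge 9: R (sign -) -> bounds (15/4, 61/16), value = 121/32
Edge 10: B (sign +) -> bounds (121/32, 61/16), value = 243/64
Game value = 243/64

243/64


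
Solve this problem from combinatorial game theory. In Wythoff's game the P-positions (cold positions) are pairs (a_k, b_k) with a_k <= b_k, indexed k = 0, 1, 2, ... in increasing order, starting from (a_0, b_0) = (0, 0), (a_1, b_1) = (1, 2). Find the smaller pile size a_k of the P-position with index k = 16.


By Wythoff's theorem, a_k = floor(k * phi) and b_k = floor(k * phi^2) = a_k + k, where phi = (1 + sqrt(5))/2 is the golden ratio.
phi = (1 + sqrt(5))/2 = 1.618034
k = 16
k * phi = 16 * 1.618034 = 25.888544
a_16 = floor(k * phi) = 25

25


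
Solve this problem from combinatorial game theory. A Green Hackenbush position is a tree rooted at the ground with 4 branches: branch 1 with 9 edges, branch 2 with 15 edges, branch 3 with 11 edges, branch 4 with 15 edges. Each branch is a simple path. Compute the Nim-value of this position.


The tree has 4 branches from the ground vertex.
In Green Hackenbush, the Nim-value of a simple path of length k is k.
Branch 1: length 9, Nim-value = 9
Branch 2: length 15, Nim-value = 15
Branch 3: length 11, Nim-value = 11
Branch 4: length 15, Nim-value = 15
Total Nim-value = XOR of all branch values:
0 XOR 9 = 9
9 XOR 15 = 6
6 XOR 11 = 13
13 XOR 15 = 2
Nim-value of the tree = 2

2


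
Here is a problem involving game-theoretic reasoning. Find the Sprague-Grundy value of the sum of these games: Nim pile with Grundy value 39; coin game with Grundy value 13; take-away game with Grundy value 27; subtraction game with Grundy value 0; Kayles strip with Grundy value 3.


By the Sprague-Grundy theorem, the Grundy value of a sum of games is the XOR of individual Grundy values.
Nim pile: Grundy value = 39. Running XOR: 0 XOR 39 = 39
coin game: Grundy value = 13. Running XOR: 39 XOR 13 = 42
take-away game: Grundy value = 27. Running XOR: 42 XOR 27 = 49
subtraction game: Grundy value = 0. Running XOR: 49 XOR 0 = 49
Kayles strip: Grundy value = 3. Running XOR: 49 XOR 3 = 50
The combined Grundy value is 50.

50


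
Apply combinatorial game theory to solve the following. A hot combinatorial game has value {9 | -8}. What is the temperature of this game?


The game is {9 | -8}, a switch {a | b} with numbers a > b.
Cooling {a | b} by t gives {a - t | b + t}, which stops being hot when a - t = b + t, i.e. at t = (a - b)/2. So the temperature of a switch is (a - b)/2.
Temperature = (Left option - Right option) / 2
= (9 - (-8)) / 2
= 17 / 2
= 17/2

17/2


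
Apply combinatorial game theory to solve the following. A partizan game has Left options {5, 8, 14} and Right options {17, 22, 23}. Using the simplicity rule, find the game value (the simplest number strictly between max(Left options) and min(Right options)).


Left options: {5, 8, 14}, max = 14
Right options: {17, 22, 23}, min = 17
All options are numbers and max(Left) < min(Right), so by the simplicity theorem the value is the simplest (earliest-born) number strictly between 14 and 17.
Integers 15 through 16 all lie strictly between 14 and 17.
Among integers, the simplest (lowest birthday = smallest |n|; 0 is born on day 0, +-n on day n) is 15.
No non-integer in the interval can be simpler: if x is a non-integer in the interval, then floor(x) or ceil(x) also lies in the interval (the interval contains an integer), and both are proper prefixes of x's sign expansion, i.e. born earlier. So the game value is 15.
Game value = 15

15


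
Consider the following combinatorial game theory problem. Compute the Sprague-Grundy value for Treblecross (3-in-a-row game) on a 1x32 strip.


Treblecross: place X on empty cells; 3-in-a-row wins.
Playing within two cells of an existing X lets the opponent win at once, so sensible play treats the cells i-2..i+2 around each X as dead. The player left with no safe cell loses, so this is a normal-play take-away game on strips of safe cells.
Placing X at cell i (0-indexed) of a strip of k safe cells leaves independent strips of sizes max(0, i-2) and max(0, k-i-3). Hence G(k) = mex{ G(max(0,i-2)) XOR G(max(0,k-i-3)) : 0 <= i < k }, with G(0) = 0.
G(1): splits (0,0):0^0=0 -> mex({0}) = 1
G(2): splits (0,0):0^0=0 -> mex({0}) = 1
G(3): splits (0,0):0^0=0 -> mex({0}) = 1
G(4): splits (0,1):0^1=1 (0,0):0^0=0 -> mex({0, 1}) = 2
G(5): splits (0,2):0^1=1 (0,1):0^1=1 (0,0):0^0=0 -> mex({0, 1}) = 2
G(6) = mex({1}) = 0
G(7) = mex({0, 1, 2}) = 3
G(8) = mex({0, 1, 2}) = 3
G(9) = mex({0, 2}) = 1
G(10) = mex({0, 2, 3}) = 1
G(11) = mex({0, 3}) = 1
G(12) = mex({1, 3}) = 0
G(13) = mex({0, 1, 2, 3}) = 4
G(14) = mex({0, 1, 2}) = 3
G(15) = mex({0, 1, 2}) = 3
G(16) = mex({0, 1, 2, 4}) = 3
G(17) = mex({0, 1, 3, 4}) = 2
G(18) = mex({0, 1, 3, 4}) = 2
G(19) = mex({0, 1, 3, 5}) = 2
G(20) = mex({0, 1, 2, 3, 5}) = 4
G(21) = mex({0, 1, 2, 3, 5}) = 4
G(22) = mex({1, 2, 6}) = 0
G(23) = mex({0, 1, 2, 3, 4, 6}) = 5
G(24) = mex({0, 1, 2, 3, 4}) = 5
G(25) = mex({0, 1, 3, 4, 7}) = 2
G(26) = mex({0, 1, 3, 4, 5, 7}) = 2
G(27) = mex({0, 1, 3, 5}) = 2
G(28) = mex({0, 1, 2, 5}) = 3
G(29) = mex({0, 1, 2, 4, 5, 6}) = 3
G(30) = mex({1, 2, 4, 6}) = 0
G(31) = mex({0, 1, 2, 3, 4, 6}) = 5
G(32) = mex({1, 2, 3, 4, 7}) = 0
Therefore G(32) = 0.

0


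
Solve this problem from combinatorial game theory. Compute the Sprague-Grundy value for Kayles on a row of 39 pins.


Kayles: a move removes 1 or 2 adjacent pins from a contiguous row.
Removing pins from a row of k leaves two independent rows (a, b) with a + b = k - 1 (one pin) or a + b = k - 2 (two pins); an end removal gives a = 0.
By Sprague-Grundy, G(k) = mex{ G(a) XOR G(b) } over all these splits. G(0) = 0.
G(1): splits (0,0):0^0=0 -> mex({0}) = 1
G(2): splits (0,1):0^1=1 (0,0):0^0=0 -> mex({0, 1}) = 2
G(3): splits (0,2):0^2=2 (1,1):1^1=0 (0,1):0^1=1 -> mex({0, 1, 2}) = 3
G(4): splits (0,3):0^3=3 (1,2):1^2=3 (0,2):0^2=2 (1,1):1^1=0 -> mex({0, 2, 3}) = 1
G(5): splits (0,4):0^1=1 (1,3):1^3=2 (2,2):2^2=0 (0,3):0^3=3 (1,2):1^2=3 -> mex({0, 1, 2, 3}) = 4
G(6) = mex({0, 1, 2, 4}) = 3
G(7) = mex({0, 1, 3, 4, 5}) = 2
G(8) = mex({0, 2, 3, 5, 6}) = 1
G(9) = mex({0, 1, 2, 3, 6, 7}) = 4
G(10) = mex({0, 1, 3, 4, 5, 7}) = 2
G(11) = mex({0, 1, 2, 3, 4, 5}) = 6
G(12) = mex({0, 1, 2, 3, 5, 6, 7}) = 4
G(13) = mex({0, 2, 3, 4, 6, 7}) = 1
G(14) = mex({0, 1, 4, 5, 6, 7}) = 2
G(15) = mex({0, 1, 2, 3, 4, 5, 6}) = 7
G(16) = mex({0, 2, 3, 5, 6, 7}) = 1
G(17) = mex({0, 1, 2, 3, 5, 6, 7}) = 4
G(18) = mex({0, 1, 2, 4, 5, 6}) = 3
G(19) = mex({0, 1, 3, 4, 5, 7}) = 2
G(20) = mex({0, 2, 3, 4, 5, 6, 7}) = 1
G(21) = mex({0, 1, 2, 3, 5, 6, 7}) = 4
G(22) = mex({0, 1, 2, 3, 4, 5, 7}) = 6
G(23) = mex({0, 1, 2, 3, 4, 5, 6}) = 7
G(24) = mex({0, 1, 2, 3, 5, 6, 7}) = 4
G(25) = mex({0, 2, 3, 4, 6, 7}) = 1
G(26) = mex({0, 1, 3, 4, 5, 6, 7}) = 2
G(27) = mex({0, 1, 2, 3, 4, 5, 6, 7}) = 8
G(28) = mex({0, 1, 2, 3, 4, 6, 7, 8}) = 5
G(29) = mex({0, 1, 2, 3, 5, 6, 7, 8, 9}) = 4
G(30) = mex({0, 1, 2, 3, 4, 5, 6, 9, 10}) = 7
G(31) = mex({0, 1, 3, 4, 5, 7, 10, 11}) = 2
G(32) = mex({0, 2, 3, 4, 5, 6, 7, 9, 11}) = 1
G(33) = mex({0, 1, 2, 3, 4, 5, 6, 7, 9, 12}) = 8
G(34) = mex({0, 1, 2, 3, 4, 5, 7, 8, 11, 12}) = 6
G(35) = mex({0, 1, 2, 3, 4, 5, 6, 8, 9, 10, 11}) = 7
G(36) = mex({0, 1, 2, 3, 5, 6, 7, 9, 10}) = 4
G(37) = mex({0, 2, 3, 4, 6, 7, 9, 10, 11, 12}) = 1
G(38) = mex({0, 1, 3, 4, 5, 6, 7, 9, 10, 11, 12}) = 2
G(39) = mex({0, 1, 2, 4, 5, 6, 7, 9, 10, 12, 14}) = 3
Therefore G(39) = 3.

3


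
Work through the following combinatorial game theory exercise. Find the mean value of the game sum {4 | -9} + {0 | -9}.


G1 = {4 | -9}, G2 = {0 | -9}
Each is a switch {a | b} with numbers a > b; its mean value is (a + b)/2, and mean value is additive over game sums: m(G1 + G2) = m(G1) + m(G2).
Mean of G1 = (4 + (-9))/2 = -5/2 = -5/2
Mean of G2 = (0 + (-9))/2 = -9/2 = -9/2
Mean of G1 + G2 = -5/2 + -9/2 = -7

-7


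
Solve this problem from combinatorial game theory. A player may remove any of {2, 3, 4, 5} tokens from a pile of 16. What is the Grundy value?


The subtraction set is S = {2, 3, 4, 5}.
G(k) = mex{ G(k - s) : s in S, s <= k }. We compute iteratively: G(0) = 0.
G(1) = mex({}) = 0
G(2) = mex({0}) = 1
G(3) = mex({0}) = 1
G(4) = mex({0, 1}) = 2
G(5) = mex({0, 1}) = 2
G(6) = mex({0, 1, 2}) = 3
G(7) = mex({1, 2}) = 0
G(8) = mex({1, 2, 3}) = 0
G(9) = mex({0, 2, 3}) = 1
G(10) = mex({0, 2, 3}) = 1
G(11) = mex({0, 1, 3}) = 2
Observe that G(7)..G(11) = 0, 0, 1, 1, 2 repeats G(0)..G(4) = 0, 0, 1, 1, 2.
For k >= max(S) = 5, G(k) is determined by the previous 5 values G(k-5)..G(k-1); a window of 5 consecutive values has recurred shifted by 7, so by induction G(k + 7) = G(k) for all k >= 0: the sequence is periodic from the start with period 7.
One period: G(0..6) = 0, 0, 1, 1, 2, 2, 3.
16 mod 7 = 2, so G(16) = G(2) = 1.

1


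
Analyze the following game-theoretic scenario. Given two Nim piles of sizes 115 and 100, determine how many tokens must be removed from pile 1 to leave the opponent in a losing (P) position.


Piles: 115 and 100
Current XOR: 115 XOR 100 = 23 (non-zero, so this is an N-position).
To make the XOR zero, we need to find a move that balances the piles.
For pile 1 (size 115): target = 115 XOR 23 = 100
We reduce pile 1 from 115 to 100.
Tokens removed: 115 - 100 = 15
Verification: 100 XOR 100 = 0

15


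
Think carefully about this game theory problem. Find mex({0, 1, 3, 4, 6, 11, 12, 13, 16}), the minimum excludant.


Set = {0, 1, 3, 4, 6, 11, 12, 13, 16}
0 is in the set.
1 is in the set.
2 is NOT in the set. This is the mex.
mex = 2

2


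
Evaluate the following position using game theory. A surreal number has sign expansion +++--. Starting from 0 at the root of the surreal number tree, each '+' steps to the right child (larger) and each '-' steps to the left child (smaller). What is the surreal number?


Sign expansion: +++--
Rule: track bounds (lo, hi), initially (-inf, +inf). On '+', the current value becomes lo and we move to the simplest number in (value, hi): value + 1 if hi = +inf, otherwise the midpoint (value + hi)/2. On '-', the current value becomes hi and we move to value - 1 if lo = -inf, otherwise the midpoint (lo + value)/2.
Start at 0.
Step 1: sign = +, move right. Bounds: (0, +inf). Value = 1
Step 2: sign = +, move right. Bounds: (1, +inf). Value = 2
Step 3: sign = +, move right. Bounds: (2, +inf). Value = 3
Step 4: sign = -, move left. Bounds: (2, 3). Value = 5/2
Step 5: sign = -, move left. Bounds: (2, 5/2). Value = 9/4
The surreal number with sign expansion +++-- is 9/4.

9/4


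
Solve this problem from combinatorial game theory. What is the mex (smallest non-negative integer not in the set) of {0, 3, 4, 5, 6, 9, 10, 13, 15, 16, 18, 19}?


Set = {0, 3, 4, 5, 6, 9, 10, 13, 15, 16, 18, 19}
0 is in the set.
1 is NOT in the set. This is the mex.
mex = 1

1


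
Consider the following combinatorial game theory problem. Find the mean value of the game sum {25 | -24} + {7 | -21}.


G1 = {25 | -24}, G2 = {7 | -21}
Each is a switch {a | b} with numbers a > b; its mean value is (a + b)/2, and mean value is additive over game sums: m(G1 + G2) = m(G1) + m(G2).
Mean of G1 = (25 + (-24))/2 = 1/2 = 1/2
Mean of G2 = (7 + (-21))/2 = -14/2 = -7
Mean of G1 + G2 = 1/2 + -7 = -13/2

-13/2


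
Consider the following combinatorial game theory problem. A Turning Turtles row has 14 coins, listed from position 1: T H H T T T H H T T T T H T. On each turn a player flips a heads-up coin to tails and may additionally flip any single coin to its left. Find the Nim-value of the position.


Coins: T H H T T T H H T T T T H T
Key fact: a single head at position k behaves exactly like a Nim heap of size k (turning it to T and optionally flipping a coin at j < k corresponds to moving the heap from k to j, or to 0), and heads combine as a disjunctive sum (two heads at the same place would cancel, matching j XOR j = 0). So the Nim-value is the XOR of the 1-indexed positions of the heads.
Face-up positions (1-indexed): [2, 3, 7, 8, 13]
XOR 0 with 2: 0 XOR 2 = 2
XOR 2 with 3: 2 XOR 3 = 1
XOR 1 with 7: 1 XOR 7 = 6
XOR 6 with 8: 6 XOR 8 = 14
XOR 14 with 13: 14 XOR 13 = 3
Nim-value = 3

3


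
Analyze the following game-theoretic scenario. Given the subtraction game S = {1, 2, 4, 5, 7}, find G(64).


The subtraction set is S = {1, 2, 4, 5, 7}.
G(k) = mex{ G(k - s) : s in S, s <= k }. We compute iteratively: G(0) = 0.
G(1) = mex({0}) = 1
G(2) = mex({0, 1}) = 2
G(3) = mex({1, 2}) = 0
G(4) = mex({0, 2}) = 1
G(5) = mex({0, 1}) = 2
G(6) = mex({1, 2}) = 0
G(7) = mex({0, 2}) = 1
G(8) = mex({0, 1}) = 2
G(9) = mex({1, 2}) = 0
Observe that G(3)..G(9) = 0, 1, 2, 0, 1, 2, 0 repeats G(0)..G(6) = 0, 1, 2, 0, 1, 2, 0.
For k >= max(S) = 7, G(k) is determined by the previous 7 values G(k-7)..G(k-1); a window of 7 consecutive values has recurred shifted by 3, so by induction G(k + 3) = G(k) for all k >= 0: the sequence is periodic from the start with period 3.
One period: G(0..2) = 0, 1, 2.
64 mod 3 = 1, so G(64) = G(1) = 1.

1


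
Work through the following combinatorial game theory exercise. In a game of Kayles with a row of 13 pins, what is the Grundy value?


Kayles: a move removes 1 or 2 adjacent pins from a contiguous row.
Removing pins from a row of k leaves two independent rows (a, b) with a + b = k - 1 (one pin) or a + b = k - 2 (two pins); an end removal gives a = 0.
By Sprague-Grundy, G(k) = mex{ G(a) XOR G(b) } over all these splits. G(0) = 0.
G(1): splits (0,0):0^0=0 -> mex({0}) = 1
G(2): splits (0,1):0^1=1 (0,0):0^0=0 -> mex({0, 1}) = 2
G(3): splits (0,2):0^2=2 (1,1):1^1=0 (0,1):0^1=1 -> mex({0, 1, 2}) = 3
G(4): splits (0,3):0^3=3 (1,2):1^2=3 (0,2):0^2=2 (1,1):1^1=0 -> mex({0, 2, 3}) = 1
G(5): splits (0,4):0^1=1 (1,3):1^3=2 (2,2):2^2=0 (0,3):0^3=3 (1,2):1^2=3 -> mex({0, 1, 2, 3}) = 4
G(6) = mex({0, 1, 2, 4}) = 3
G(7) = mex({0, 1, 3, 4, 5}) = 2
G(8) = mex({0, 2, 3, 5, 6}) = 1
G(9) = mex({0, 1, 2, 3, 6, 7}) = 4
G(10) = mex({0, 1, 3, 4, 5, 7}) = 2
G(11) = mex({0, 1, 2, 3, 4, 5}) = 6
G(12) = mex({0, 1, 2, 3, 5, 6, 7}) = 4
G(13) = mex({0, 2, 3, 4, 6, 7}) = 1
Therefore G(13) = 1.

1


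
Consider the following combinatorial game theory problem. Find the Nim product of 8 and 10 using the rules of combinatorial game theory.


Nim multiplication is bilinear over XOR: (u XOR v) * w = (u*w) XOR (v*w).
So we split each operand into its bit components and XOR the pairwise Nim products.
8 = 8 (as XOR of powers of 2).
10 = 2 + 8 (as XOR of powers of 2).
Using the standard Nim-product table on single bits:
  2*2 = 3,   2*4 = 8,   2*8 = 12,
  4*4 = 6,   4*8 = 11,  8*8 = 13,
and  1*x = x (identity), k*l = l*k (commutative).
Pairwise Nim products:
  8 * 2 = 12
  8 * 8 = 13
XOR them: 12 XOR 13 = 1.
Result: 8 * 10 = 1 (in Nim).

1


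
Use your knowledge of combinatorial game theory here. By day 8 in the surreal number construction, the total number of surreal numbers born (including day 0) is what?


Day 0: {|} = 0 is born. Count = 1.
Day n: the number of surreal numbers born by day n is 2^(n+1) - 1.
By day 0: 2^1 - 1 = 1
By day 1: 2^2 - 1 = 3
By day 2: 2^3 - 1 = 7
By day 3: 2^4 - 1 = 15
By day 4: 2^5 - 1 = 31
By day 5: 2^6 - 1 = 63
By day 6: 2^7 - 1 = 127
By day 7: 2^8 - 1 = 255
By day 8: 2^9 - 1 = 511
By day 8: 511 surreal numbers.

511


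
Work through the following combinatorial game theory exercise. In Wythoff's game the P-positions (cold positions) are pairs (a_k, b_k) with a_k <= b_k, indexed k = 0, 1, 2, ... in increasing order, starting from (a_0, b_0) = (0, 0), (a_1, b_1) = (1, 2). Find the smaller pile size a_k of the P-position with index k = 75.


By Wythoff's theorem, a_k = floor(k * phi) and b_k = floor(k * phi^2) = a_k + k, where phi = (1 + sqrt(5))/2 is the golden ratio.
phi = (1 + sqrt(5))/2 = 1.618034
k = 75
k * phi = 75 * 1.618034 = 121.352549
a_75 = floor(k * phi) = 121

121


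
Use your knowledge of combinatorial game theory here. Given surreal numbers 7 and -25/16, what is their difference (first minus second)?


x = 7, y = -25/16
Converting to common denominator: 16
x = 112/16, y = -25/16
x - y = 7 - -25/16 = 137/16

137/16


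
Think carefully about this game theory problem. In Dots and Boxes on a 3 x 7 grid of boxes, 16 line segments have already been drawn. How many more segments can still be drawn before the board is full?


Grid: 3 x 7 boxes, i.e. 4 rows and 8 columns of dots.
Horizontal edges: (rows + 1) * cols = 4 * 7 = 28
Vertical edges: rows * (cols + 1) = 3 * 8 = 24
Total edges: 28 + 24 = 52
Edges drawn: 16
Remaining: 52 - 16 = 36

36


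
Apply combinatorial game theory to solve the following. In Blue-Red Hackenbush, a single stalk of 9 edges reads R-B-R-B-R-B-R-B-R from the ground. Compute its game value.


Edges (from ground): R-B-R-B-R-B-R-B-R
By Berlekamp's sign-expansion rule, a Blue-Red Hackenbush stalk has the value of the surreal number whose sign sequence is the edge sequence with B -> + and R -> -.
Sign sequence: -+-+-+-+-
Trace the sign expansion in the surreal number tree, starting from 0:
Edge 1: R (sign -) -> bounds (-inf, 0), value = -1
Edge 2: B (sign +) -> bounds (-1, 0), value = -1/2
Edge 3: R (sign -) -> bounds (-1, -1/2), value = -3/4
Edge 4: B (sign +) -> bounds (-3/4, -1/2), value = -5/8
Edge 5: R (sign -) -> bounds (-3/4, -5/8), value = -11/16
Edge 6: B (sign +) -> bounds (-11/16, -5/8), value = -21/32
Edge 7: R (sign -) -> bounds (-11/16, -21/32), value = -43/64
Edge 8: B (sign +) -> bounds (-43/64, -21/32), value = -85/128
Edge 9: R (sign -) -> bounds (-43/64, -85/128), value = -171/256
Game value = -171/256

-171/256


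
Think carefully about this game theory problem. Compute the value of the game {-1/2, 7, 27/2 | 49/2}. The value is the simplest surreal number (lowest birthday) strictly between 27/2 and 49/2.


Left options: {-1/2, 7, 27/2}, max = 27/2
Right options: {49/2}, min = 49/2
All options are numbers and max(Left) < min(Right), so by the simplicity theorem the value is the simplest (earliest-born) number strictly between 27/2 and 49/2.
Integers 14 through 24 all lie strictly between 27/2 and 49/2.
Among integers, the simplest (lowest birthday = smallest |n|; 0 is born on day 0, +-n on day n) is 14.
No non-integer in the interval can be simpler: if x is a non-integer in the interval, then floor(x) or ceil(x) also lies in the interval (the interval contains an integer), and both are proper prefixes of x's sign expansion, i.e. born earlier. So the game value is 14.
Game value = 14

14


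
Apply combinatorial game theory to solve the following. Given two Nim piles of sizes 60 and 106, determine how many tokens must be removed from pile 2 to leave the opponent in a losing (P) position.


Piles: 60 and 106
Current XOR: 60 XOR 106 = 86 (non-zero, so this is an N-position).
To make the XOR zero, we need to find a move that balances the piles.
For pile 2 (size 106): target = 106 XOR 86 = 60
We reduce pile 2 from 106 to 60.
Tokens removed: 106 - 60 = 46
Verification: 60 XOR 60 = 0

46


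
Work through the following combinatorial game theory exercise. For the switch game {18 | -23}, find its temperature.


The game is {18 | -23}, a switch {a | b} with numbers a > b.
Cooling {a | b} by t gives {a - t | b + t}, which stops being hot when a - t = b + t, i.e. at t = (a - b)/2. So the temperature of a switch is (a - b)/2.
Temperature = (Left option - Right option) / 2
= (18 - (-23)) / 2
= 41 / 2
= 41/2

41/2


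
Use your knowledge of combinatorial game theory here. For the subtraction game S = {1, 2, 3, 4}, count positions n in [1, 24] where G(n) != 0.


Subtraction set S = {1, 2, 3, 4}, so G(n) = n mod 5.
G(n) = 0 when n is a multiple of 5.
Multiples of 5 in [1, 24]: 4
N-positions (nonzero Grundy) = 24 - 4 = 20

20


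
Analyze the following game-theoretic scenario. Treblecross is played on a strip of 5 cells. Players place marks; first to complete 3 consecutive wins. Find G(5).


Treblecross: place X on empty cells; 3-in-a-row wins.
Playing within two cells of an existing X lets the opponent win at once, so sensible play treats the cells i-2..i+2 around each X as dead. The player left with no safe cell loses, so this is a normal-play take-away game on strips of safe cells.
Placing X at cell i (0-indexed) of a strip of k safe cells leaves independent strips of sizes max(0, i-2) and max(0, k-i-3). Hence G(k) = mex{ G(max(0,i-2)) XOR G(max(0,k-i-3)) : 0 <= i < k }, with G(0) = 0.
G(1): splits (0,0):0^0=0 -> mex({0}) = 1
G(2): splits (0,0):0^0=0 -> mex({0}) = 1
G(3): splits (0,0):0^0=0 -> mex({0}) = 1
G(4): splits (0,1):0^1=1 (0,0):0^0=0 -> mex({0, 1}) = 2
G(5): splits (0,2):0^1=1 (0,1):0^1=1 (0,0):0^0=0 -> mex({0, 1}) = 2
Therefore G(5) = 2.

2


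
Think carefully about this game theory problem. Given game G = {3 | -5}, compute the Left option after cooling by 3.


Original game: {3 | -5} (a switch {a | b} with a > b).
Cooling by t (for t below the temperature (a - b)/2 = 4) taxes each move by t: {a | b} cooled by t is {a - t | b + t}.
Cooling amount: t = 3
Cooled Left option: 3 - 3 = 0
Cooled Right option: -5 + 3 = -2
Cooled game: {0 | -2}
Left option = 0

0


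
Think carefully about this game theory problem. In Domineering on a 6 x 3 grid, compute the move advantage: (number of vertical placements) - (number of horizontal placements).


Board is 6 x 3 (rows x cols).
Left (vertical) placements: (rows-1) * cols = 5 * 3 = 15
Right (horizontal) placements: rows * (cols-1) = 6 * 2 = 12
Advantage = Left - Right = 15 - 12 = 3

3


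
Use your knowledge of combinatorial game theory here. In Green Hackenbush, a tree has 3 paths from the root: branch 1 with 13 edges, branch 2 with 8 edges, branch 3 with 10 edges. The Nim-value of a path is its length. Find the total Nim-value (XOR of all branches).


The tree has 3 branches from the ground vertex.
In Green Hackenbush, the Nim-value of a simple path of length k is k.
Branch 1: length 13, Nim-value = 13
Branch 2: length 8, Nim-value = 8
Branch 3: length 10, Nim-value = 10
Total Nim-value = XOR of all branch values:
0 XOR 13 = 13
13 XOR 8 = 5
5 XOR 10 = 15
Nim-value of the tree = 15

15


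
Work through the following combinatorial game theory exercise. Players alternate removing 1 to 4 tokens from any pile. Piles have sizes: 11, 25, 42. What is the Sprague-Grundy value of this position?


Subtraction set: {1, 2, 3, 4}
For this subtraction set, G(n) = n mod 5 (period = max + 1 = 5).
Pile 1 (size 11): G(11) = 11 mod 5 = 1
Pile 2 (size 25): G(25) = 25 mod 5 = 0
Pile 3 (size 42): G(42) = 42 mod 5 = 2
Total Grundy value = XOR of all: 1 XOR 0 XOR 2 = 3

3


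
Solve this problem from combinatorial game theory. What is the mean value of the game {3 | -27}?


Game = {3 | -27}, a switch {a | b} with numbers a > b.
Its thermograph has left wall a - t and right wall b + t, which meet at t = (a - b)/2, where both equal (a + b)/2. So the mast (mean value) is at (a + b)/2.
Mean = (3 + (-27))/2 = -24/2 = -12

-12


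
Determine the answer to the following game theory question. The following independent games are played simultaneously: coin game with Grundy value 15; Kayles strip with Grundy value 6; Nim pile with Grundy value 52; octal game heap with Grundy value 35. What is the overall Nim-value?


By the Sprague-Grundy theorem, the Grundy value of a sum of games is the XOR of individual Grundy values.
coin game: Grundy value = 15. Running XOR: 0 XOR 15 = 15
Kayles strip: Grundy value = 6. Running XOR: 15 XOR 6 = 9
Nim pile: Grundy value = 52. Running XOR: 9 XOR 52 = 61
octal game heap: Grundy value = 35. Running XOR: 61 XOR 35 = 30
The combined Grundy value is 30.

30


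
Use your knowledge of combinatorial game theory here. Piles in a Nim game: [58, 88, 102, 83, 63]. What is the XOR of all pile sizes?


We need the XOR (exclusive or) of all pile sizes.
After XOR-ing pile 1 (size 58): 0 XOR 58 = 58
After XOR-ing pile 2 (size 88): 58 XOR 88 = 98
After XOR-ing pile 3 (size 102): 98 XOR 102 = 4
After XOR-ing pile 4 (size 83): 4 XOR 83 = 87
After XOR-ing pile 5 (size 63): 87 XOR 63 = 104
The Nim-value of this position is 104.

104


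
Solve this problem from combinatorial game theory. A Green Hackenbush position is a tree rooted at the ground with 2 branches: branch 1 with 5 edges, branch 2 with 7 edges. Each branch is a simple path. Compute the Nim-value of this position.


The tree has 2 branches from the ground vertex.
In Green Hackenbush, the Nim-value of a simple path of length k is k.
Branch 1: length 5, Nim-value = 5
Branch 2: length 7, Nim-value = 7
Total Nim-value = XOR of all branch values:
0 XOR 5 = 5
5 XOR 7 = 2
Nim-value of the tree = 2

2


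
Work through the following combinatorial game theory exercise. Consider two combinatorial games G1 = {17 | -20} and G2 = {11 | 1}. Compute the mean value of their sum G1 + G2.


G1 = {17 | -20}, G2 = {11 | 1}
Each is a switch {a | b} with numbers a > b; its mean value is (a + b)/2, and mean value is additive over game sums: m(G1 + G2) = m(G1) + m(G2).
Mean of G1 = (17 + (-20))/2 = -3/2 = -3/2
Mean of G2 = (11 + (1))/2 = 12/2 = 6
Mean of G1 + G2 = -3/2 + 6 = 9/2

9/2


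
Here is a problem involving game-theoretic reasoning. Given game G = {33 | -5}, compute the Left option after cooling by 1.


Original game: {33 | -5} (a switch {a | b} with a > b).
Cooling by t (for t below the temperature (a - b)/2 = 19) taxes each move by t: {a | b} cooled by t is {a - t | b + t}.
Cooling amount: t = 1
Cooled Left option: 33 - 1 = 32
Cooled Right option: -5 + 1 = -4
Cooled game: {32 | -4}
Left option = 32

32


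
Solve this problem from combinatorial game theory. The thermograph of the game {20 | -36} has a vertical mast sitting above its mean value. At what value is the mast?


Game = {20 | -36}, a switch {a | b} with numbers a > b.
Its thermograph has left wall a - t and right wall b + t, which meet at t = (a - b)/2, where both equal (a + b)/2. So the mast (mean value) is at (a + b)/2.
Mean = (20 + (-36))/2 = -16/2 = -8

-8


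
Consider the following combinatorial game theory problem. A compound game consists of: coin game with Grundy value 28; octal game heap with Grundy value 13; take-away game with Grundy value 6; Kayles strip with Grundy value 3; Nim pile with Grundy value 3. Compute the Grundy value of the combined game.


By the Sprague-Grundy theorem, the Grundy value of a sum of games is the XOR of individual Grundy values.
coin game: Grundy value = 28. Running XOR: 0 XOR 28 = 28
octal game heap: Grundy value = 13. Running XOR: 28 XOR 13 = 17
take-away game: Grundy value = 6. Running XOR: 17 XOR 6 = 23
Kayles strip: Grundy value = 3. Running XOR: 23 XOR 3 = 20
Nim pile: Grundy value = 3. Running XOR: 20 XOR 3 = 23
The combined Grundy value is 23.

23


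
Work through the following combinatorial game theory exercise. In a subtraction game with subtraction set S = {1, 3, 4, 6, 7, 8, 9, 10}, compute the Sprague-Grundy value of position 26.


The subtraction set is S = {1, 3, 4, 6, 7, 8, 9, 10}.
G(k) = mex{ G(k - s) : s in S, s <= k }. We compute iteratively: G(0) = 0.
G(1) = mex({0}) = 1
G(2) = mex({1}) = 0
G(3) = mex({0}) = 1
G(4) = mex({0, 1}) = 2
G(5) = mex({0, 1, 2}) = 3
G(6) = mex({0, 1, 3}) = 2
G(7) = mex({0, 1, 2}) = 3
G(8) = mex({0, 1, 2, 3}) = 4
G(9) = mex({0, 1, 2, 3, 4}) = 5
G(10) = mex({0, 1, 2, 3, 5}) = 4
G(11) = mex({0, 1, 2, 3, 4}) = 5
G(12) = mex({0, 1, 2, 3, 4, 5}) = 6
G(13) = mex({1, 2, 3, 4, 5, 6}) = 0
G(14) = mex({0, 2, 3, 4, 5}) = 1
G(15) = mex({1, 2, 3, 4, 5, 6}) = 0
G(16) = mex({0, 2, 3, 4, 5, 6}) = 1
G(17) = mex({0, 1, 3, 4, 5}) = 2
G(18) = mex({0, 1, 2, 4, 5, 6}) = 3
G(19) = mex({0, 1, 3, 4, 5, 6}) = 2
G(20) = mex({0, 1, 2, 4, 5, 6}) = 3
G(21) = mex({0, 1, 2, 3, 5, 6}) = 4
G(22) = mex({0, 1, 2, 3, 4, 6}) = 5
Observe that G(13)..G(22) = 0, 1, 0, 1, 2, 3, 2, 3, 4, 5 repeats G(0)..G(9) = 0, 1, 0, 1, 2, 3, 2, 3, 4, 5.
For k >= max(S) = 10, G(k) is determined by the previous 10 values G(k-10)..G(k-1); a window of 10 consecutive values has recurred shifted by 13, so by induction G(k + 13) = G(k) for all k >= 0: the sequence is periodic from the start with period 13.
One period: G(0..12) = 0, 1, 0, 1, 2, 3, 2, 3, 4, 5, 4, 5, 6.
26 mod 13 = 0, so G(26) = G(0) = 0.

0


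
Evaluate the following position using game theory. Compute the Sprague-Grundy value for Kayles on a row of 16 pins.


Kayles: a move removes 1 or 2 adjacent pins from a contiguous row.
Removing pins from a row of k leaves two independent rows (a, b) with a + b = k - 1 (one pin) or a + b = k - 2 (two pins); an end removal gives a = 0.
By Sprague-Grundy, G(k) = mex{ G(a) XOR G(b) } over all these splits. G(0) = 0.
G(1): splits (0,0):0^0=0 -> mex({0}) = 1
G(2): splits (0,1):0^1=1 (0,0):0^0=0 -> mex({0, 1}) = 2
G(3): splits (0,2):0^2=2 (1,1):1^1=0 (0,1):0^1=1 -> mex({0, 1, 2}) = 3
G(4): splits (0,3):0^3=3 (1,2):1^2=3 (0,2):0^2=2 (1,1):1^1=0 -> mex({0, 2, 3}) = 1
G(5): splits (0,4):0^1=1 (1,3):1^3=2 (2,2):2^2=0 (0,3):0^3=3 (1,2):1^2=3 -> mex({0, 1, 2, 3}) = 4
G(6) = mex({0, 1, 2, 4}) = 3
G(7) = mex({0, 1, 3, 4, 5}) = 2
G(8) = mex({0, 2, 3, 5, 6}) = 1
G(9) = mex({0, 1, 2, 3, 6, 7}) = 4
G(10) = mex({0, 1, 3, 4, 5, 7}) = 2
G(11) = mex({0, 1, 2, 3, 4, 5}) = 6
G(12) = mex({0, 1, 2, 3, 5, 6, 7}) = 4
G(13) = mex({0, 2, 3, 4, 6, 7}) = 1
G(14) = mex({0, 1, 4, 5, 6, 7}) = 2
G(15) = mex({0, 1, 2, 3, 4, 5, 6}) = 7
G(16) = mex({0, 2, 3, 5, 6, 7}) = 1
Therefore G(16) = 1.

1


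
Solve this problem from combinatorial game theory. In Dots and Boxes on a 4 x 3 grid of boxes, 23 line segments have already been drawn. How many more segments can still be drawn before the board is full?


Grid: 4 x 3 boxes, i.e. 5 rows and 4 columns of dots.
Horizontal edges: (rows + 1) * cols = 5 * 3 = 15
Vertical edges: rows * (cols + 1) = 4 * 4 = 16
Total edges: 15 + 16 = 31
Edges drawn: 23
Remaining: 31 - 23 = 8

8


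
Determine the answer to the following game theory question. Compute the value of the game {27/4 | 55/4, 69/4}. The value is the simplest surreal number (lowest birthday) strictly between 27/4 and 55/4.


Left options: {27/4}, max = 27/4
Right options: {55/4, 69/4}, min = 55/4
All options are numbers and max(Left) < min(Right), so by the simplicity theorem the value is the simplest (earliest-born) number strictly between 27/4 and 55/4.
Integers 7 through 13 all lie strictly between 27/4 and 55/4.
Among integers, the simplest (lowest birthday = smallest |n|; 0 is born on day 0, +-n on day n) is 7.
No non-integer in the interval can be simpler: if x is a non-integer in the interval, then floor(x) or ceil(x) also lies in the interval (the interval contains an integer), and both are proper prefixes of x's sign expansion, i.e. born earlier. So the game value is 7.
Game value = 7

7


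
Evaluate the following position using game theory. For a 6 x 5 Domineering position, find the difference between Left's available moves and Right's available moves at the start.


Board is 6 x 5 (rows x cols).
Left (vertical) placements: (rows-1) * cols = 5 * 5 = 25
Right (horizontal) placements: rows * (cols-1) = 6 * 4 = 24
Advantage = Left - Right = 25 - 24 = 1

1


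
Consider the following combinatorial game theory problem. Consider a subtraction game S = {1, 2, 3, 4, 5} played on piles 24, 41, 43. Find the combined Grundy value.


Subtraction set: {1, 2, 3, 4, 5}
For this subtraction set, G(n) = n mod 6 (period = max + 1 = 6).
Pile 1 (size 24): G(24) = 24 mod 6 = 0
Pile 2 (size 41): G(41) = 41 mod 6 = 5
Pile 3 (size 43): G(43) = 43 mod 6 = 1
Total Grundy value = XOR of all: 0 XOR 5 XOR 1 = 4

4


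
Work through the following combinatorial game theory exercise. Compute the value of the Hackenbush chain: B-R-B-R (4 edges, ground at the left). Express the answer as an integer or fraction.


Edges (from ground): B-R-B-R
By Berlekamp's sign-expansion rule, a Blue-Red Hackenbush stalk has the value of the surreal number whose sign sequence is the edge sequence with B -> + and R -> -.
Sign sequence: +-+-
Trace the sign expansion in the surreal number tree, starting from 0:
Edge 1: B (sign +) -> bounds (0, +inf), value = 1
Edge 2: R (sign -) -> bounds (0, 1), value = 1/2
Edge 3: B (sign +) -> bounds (1/2, 1), value = 3/4
Edge 4: R (sign -) -> bounds (1/2, 3/4), value = 5/8
Game value = 5/8

5/8


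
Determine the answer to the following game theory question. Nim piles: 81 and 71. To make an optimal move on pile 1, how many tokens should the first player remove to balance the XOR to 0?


Piles: 81 and 71
Current XOR: 81 XOR 71 = 22 (non-zero, so this is an N-position).
To make the XOR zero, we need to find a move that balances the piles.
For pile 1 (size 81): target = 81 XOR 22 = 71
We reduce pile 1 from 81 to 71.
Tokens removed: 81 - 71 = 10
Verification: 71 XOR 71 = 0

10


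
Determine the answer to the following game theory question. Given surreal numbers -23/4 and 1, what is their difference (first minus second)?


x = -23/4, y = 1
Converting to common denominator: 4
x = -23/4, y = 4/4
x - y = -23/4 - 1 = -27/4

-27/4


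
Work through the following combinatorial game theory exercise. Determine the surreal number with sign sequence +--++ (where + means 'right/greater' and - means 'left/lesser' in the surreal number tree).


Sign expansion: +--++
Rule: track bounds (lo, hi), initially (-inf, +inf). On '+', the current value becomes lo and we move to the simplest number in (value, hi): value + 1 if hi = +inf, otherwise the midpoint (value + hi)/2. On '-', the current value becomes hi and we move to value - 1 if lo = -inf, otherwise the midpoint (lo + value)/2.
Start at 0.
Step 1: sign = +, move right. Bounds: (0, +inf). Value = 1
Step 2: sign = -, move left. Bounds: (0, 1). Value = 1/2
Step 3: sign = -, move left. Bounds: (0, 1/2). Value = 1/4
Step 4: sign = +, move right. Bounds: (1/4, 1/2). Value = 3/8
Step 5: sign = +, move right. Bounds: (3/8, 1/2). Value = 7/16
The surreal number with sign expansion +--++ is 7/16.

7/16


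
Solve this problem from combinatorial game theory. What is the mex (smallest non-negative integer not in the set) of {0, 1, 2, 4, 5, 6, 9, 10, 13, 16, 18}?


Set = {0, 1, 2, 4, 5, 6, 9, 10, 13, 16, 18}
0 is in the set.
1 is in the set.
2 is in the set.
3 is NOT in the set. This is the mex.
mex = 3

3


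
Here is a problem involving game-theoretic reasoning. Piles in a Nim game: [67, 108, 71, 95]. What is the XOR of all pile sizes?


We need the XOR (exclusive or) of all pile sizes.
After XOR-ing pile 1 (size 67): 0 XOR 67 = 67
After XOR-ing pile 2 (size 108): 67 XOR 108 = 47
After XOR-ing pile 3 (size 71): 47 XOR 71 = 104
After XOR-ing pile 4 (size 95): 104 XOR 95 = 55
The Nim-value of this position is 55.

55


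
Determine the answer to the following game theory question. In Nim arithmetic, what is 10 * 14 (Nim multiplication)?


Nim multiplication is bilinear over XOR: (u XOR v) * w = (u*w) XOR (v*w).
So we split each operand into its bit components and XOR the pairwise Nim products.
10 = 2 + 8 (as XOR of powers of 2).
14 = 2 + 4 + 8 (as XOR of powers of 2).
Using the standard Nim-product table on single bits:
  2*2 = 3,   2*4 = 8,   2*8 = 12,
  4*4 = 6,   4*8 = 11,  8*8 = 13,
and  1*x = x (identity), k*l = l*k (commutative).
Pairwise Nim products:
  2 * 2 = 3
  2 * 4 = 8
  2 * 8 = 12
  8 * 2 = 12
  8 * 4 = 11
  8 * 8 = 13
XOR them: 3 XOR 8 XOR 12 XOR 12 XOR 11 XOR 13 = 13.
Result: 10 * 14 = 13 (in Nim).

13
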